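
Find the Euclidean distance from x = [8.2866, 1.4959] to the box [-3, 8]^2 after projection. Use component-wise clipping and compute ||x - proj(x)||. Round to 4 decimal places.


Project each component onto [-3, 8].
clip(8.2866) = 8.0, clip(1.4959) = 1.4959
Projection = [8.0, 1.4959]
Squared diffs: [0.0821, 0.0]
Distance = sqrt(0.0821) = 0.2866


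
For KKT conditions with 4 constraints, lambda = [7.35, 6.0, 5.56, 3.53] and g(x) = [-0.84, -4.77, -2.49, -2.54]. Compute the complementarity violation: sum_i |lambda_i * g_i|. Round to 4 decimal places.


KKT complementary slackness check:
lambda_1 * g_1 = 7.35 * -0.84 = -6.174
lambda_2 * g_2 = 6.0 * -4.77 = -28.62
lambda_3 * g_3 = 5.56 * -2.49 = -13.8444
lambda_4 * g_4 = 3.53 * -2.54 = -8.9662
Total violation = 6.174 + 28.62 + 13.8444 + 8.9662 = 57.6046


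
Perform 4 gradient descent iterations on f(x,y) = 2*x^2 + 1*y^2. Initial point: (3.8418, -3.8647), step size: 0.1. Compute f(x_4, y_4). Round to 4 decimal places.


Gradient descent on f(x,y) = 2*x^2 + 1*y^2.
Starting point: (3.8418, -3.8647), alpha = 0.1
Step 1: grad_x = 2*2*3.8418 = 15.3672, grad_y = 2*1*-3.8647 = -7.7294
  x_1 = 3.8418 - 0.1*15.3672 = 2.3051
  y_1 = -3.8647 - 0.1*-7.7294 = -3.0918
Step 2: grad_x = 2*2*2.3051 = 9.2203, grad_y = 2*1*-3.0918 = -6.1835
  x_2 = 2.3051 - 0.1*9.2203 = 1.383
  y_2 = -3.0918 - 0.1*-6.1835 = -2.4734
Step 3: grad_x = 2*2*1.383 = 5.5322, grad_y = 2*1*-2.4734 = -4.9468
  x_3 = 1.383 - 0.1*5.5322 = 0.8298
  y_3 = -2.4734 - 0.1*-4.9468 = -1.9787
Step 4: grad_x = 2*2*0.8298 = 3.3193, grad_y = 2*1*-1.9787 = -3.9575
  x_4 = 0.8298 - 0.1*3.3193 = 0.4979
  y_4 = -1.9787 - 0.1*-3.9575 = -1.583
f(0.4979, -1.583) = 2*0.4979^2 + 1*(-1.583)^2 = 3.0016


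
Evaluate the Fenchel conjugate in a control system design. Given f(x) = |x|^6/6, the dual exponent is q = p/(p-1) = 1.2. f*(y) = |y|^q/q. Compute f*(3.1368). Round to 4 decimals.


The conjugate exponent q satisfies 1/p + 1/q = 1.
p = 6, so q = 6/(6 - 1) = 1.2
|y|^q = 3.1368^1.2 = 3.9426
f*(3.1368) = 3.9426 / 1.2 = 3.2855


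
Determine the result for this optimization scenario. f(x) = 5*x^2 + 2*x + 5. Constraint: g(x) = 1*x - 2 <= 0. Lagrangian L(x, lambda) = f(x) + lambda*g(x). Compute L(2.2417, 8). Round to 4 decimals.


Step 1: Evaluate f(x).
f(2.2417) = 5*2.2417^2 + 2*2.2417 + 5 = 34.6095
Step 2: Evaluate g(x).
g(2.2417) = 1*2.2417 - 2 = 0.2417
Step 3: Compute Lagrangian.
L = 34.6095 + 8*0.2417 = 36.5431


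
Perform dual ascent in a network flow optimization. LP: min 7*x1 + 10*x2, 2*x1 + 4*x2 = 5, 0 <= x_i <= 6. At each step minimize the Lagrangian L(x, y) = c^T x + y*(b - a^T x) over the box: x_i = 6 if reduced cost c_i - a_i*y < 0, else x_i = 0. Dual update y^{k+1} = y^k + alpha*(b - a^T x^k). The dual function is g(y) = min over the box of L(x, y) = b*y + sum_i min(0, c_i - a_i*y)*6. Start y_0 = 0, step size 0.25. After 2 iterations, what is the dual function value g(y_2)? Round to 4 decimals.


Dual ascent for LP: min 7*x1 + 10*x2, 2*x1 + 4*x2 = 5, 0 <= x_i <= 6
Step 1: y^k = 0.0, reduced costs: (7.0, 10.0)
  x^k = (0.0, 0.0), subgradient = b - a^T x = 5.0
  y^{k+1} = 0.0 + 0.25*5.0 = 1.25
Step 2: y^k = 1.25, reduced costs: (4.5, 5.0)
  x^k = (0.0, 0.0), subgradient = b - a^T x = 5.0
  y^{k+1} = 1.25 + 0.25*5.0 = 2.5
Dual objective at y_2 = 2.5: reduced costs (2.0, 0.0), box minimizer x = (0.0, 0.0)
g(y_2) = b*y + (c1 - a1*y)*x1 + (c2 - a2*y)*x2 = 5*2.5 + 2.0*0.0 + 0.0*0.0 = 12.5 + 0.0 + 0.0 = 12.5


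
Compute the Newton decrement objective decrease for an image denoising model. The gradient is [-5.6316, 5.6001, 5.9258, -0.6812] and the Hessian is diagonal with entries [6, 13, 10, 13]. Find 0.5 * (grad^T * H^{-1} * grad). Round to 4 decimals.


Step 1: H is diagonal, so H^(-1) * g = [-0.9386, 0.4308, 0.5926, -0.0524].
Step 2: g^T H^(-1) g = sum_i g_i^2 / H_ii
  = (-5.6316)^2/6 + (5.6001)^2/13 + (5.9258)^2/10 + (-0.6812)^2/13
  = 5.2858 + 2.4124 + 3.5115 + 0.0357 = 11.2454
Step 3: Objective decrease = 0.5 * g^T H^(-1) g = 5.6227


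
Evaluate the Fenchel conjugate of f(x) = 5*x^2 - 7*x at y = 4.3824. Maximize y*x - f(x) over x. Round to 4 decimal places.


f*(y) = sup_x {y*x - a*x^2 - b*x} = sup_x {(y-b)*x - a*x^2}
FOC: (y - b) - 2a*x = 0 => x* = (y - b)/(2a)
x* = (4.3824 + 7)/(2*5) = 1.1382
f*(4.3824) = (y-b)^2/(4a) = (4.3824 + 7)^2/(4*5)
= 129.559/20 = 6.478


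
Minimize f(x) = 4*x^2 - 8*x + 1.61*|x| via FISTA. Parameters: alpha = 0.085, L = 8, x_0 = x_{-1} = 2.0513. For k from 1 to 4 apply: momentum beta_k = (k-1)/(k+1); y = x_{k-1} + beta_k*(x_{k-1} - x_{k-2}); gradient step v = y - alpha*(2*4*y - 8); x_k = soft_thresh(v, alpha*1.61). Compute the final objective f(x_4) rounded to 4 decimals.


FISTA on f(x) = 4*x^2 - 8*x + 1.61*|x|
L = 8, alpha = 0.085
Iteration 1: beta = 0.0, y = 2.0513 + 0.0*(2.0513 - 2.0513) = 2.0513
  grad(y) = 8.4104, v = y - alpha*grad = 1.3364
  prox(v) = soft_thresh(1.3364, 0.1369) = 1.1996
Iteration 2: beta = 0.3333, y = 1.1996 + 0.3333*(1.1996 - 2.0513) = 0.9157
  grad(y) = -0.6748, v = y - alpha*grad = 0.973
  prox(v) = soft_thresh(0.973, 0.1369) = 0.8362
Iteration 3: beta = 0.5, y = 0.8362 + 0.5*(0.8362 - 1.1996) = 0.6545
  grad(y) = -2.7644, v = y - alpha*grad = 0.8894
  prox(v) = soft_thresh(0.8894, 0.1369) = 0.7526
Iteration 4: beta = 0.6, y = 0.7526 + 0.6*(0.7526 - 0.8362) = 0.7024
  grad(y) = -2.3806, v = y - alpha*grad = 0.9048
  prox(v) = soft_thresh(0.9048, 0.1369) = 0.7679
f(x_4) = 4*0.7679^2 - 8*0.7679 + 1.61*|0.7679| = -2.5482


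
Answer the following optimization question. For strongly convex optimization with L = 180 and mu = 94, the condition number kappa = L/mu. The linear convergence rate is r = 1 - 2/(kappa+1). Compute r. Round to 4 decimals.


Step 1: Compute the condition number.
kappa = L/mu = 180/94 = 1.9149
Step 2: Compute the convergence rate.
r = 1 - 2/(kappa + 1) = 1 - 2*mu/(L + mu) = (L - mu)/(L + mu) = 86/274 = 0.3139


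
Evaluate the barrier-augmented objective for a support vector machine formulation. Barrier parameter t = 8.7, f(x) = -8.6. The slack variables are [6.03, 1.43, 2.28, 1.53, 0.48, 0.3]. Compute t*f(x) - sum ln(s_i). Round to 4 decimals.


Step 1: Compute log-barrier.
ln values: [1.7967, 0.3577, 0.8242, 0.4253, -0.734, -1.204]
phi = -(1.7967 + 0.3577 + 0.8242 + 0.4253 - 0.734 - 1.204) = -1.4659
Step 2: Compute augmented objective.
t*f(x) = 8.7*-8.6 = -74.82
Total = -74.82 - 1.4659 = -76.2859


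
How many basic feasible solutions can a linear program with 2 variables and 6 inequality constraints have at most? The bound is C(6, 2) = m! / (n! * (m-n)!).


Each vertex corresponds to some choice of n active constraints out of m, so the number of vertices is at most C(m, n) = m! / (n!(m-n)!).
m = 6, n = 2
Numerator: 6 * 5
Denominator: 2! = 2
C(6, 2) = 15


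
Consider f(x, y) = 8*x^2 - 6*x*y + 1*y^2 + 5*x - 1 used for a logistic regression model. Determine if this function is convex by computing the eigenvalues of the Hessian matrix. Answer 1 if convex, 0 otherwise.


The Hessian of f(x,y) = 8*x^2 - 6*x*y + 1*y^2 + 5*x - 1 is:
H = [[16, -6], [-6, 2]]
Trace = 16 + 2 = 18
Determinant = 16*2 - (-6)^2 = -4
Discriminant = (18)^2 - 4*-4 = 340.0
Eigenvalues: lambda_1 = -0.2195, lambda_2 = 18.2195
The function is not convex.

0


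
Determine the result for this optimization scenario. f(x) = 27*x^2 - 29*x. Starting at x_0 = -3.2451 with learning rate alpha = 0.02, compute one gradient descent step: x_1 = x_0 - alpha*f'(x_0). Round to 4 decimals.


We compute the gradient at x_0 and apply the update.
f'(x) = 54*x - 29
f'(-3.2451) = 54*-3.2451 - 29 = -204.2354
x_1 = -3.2451 - 0.02*-204.2354 = 0.8396


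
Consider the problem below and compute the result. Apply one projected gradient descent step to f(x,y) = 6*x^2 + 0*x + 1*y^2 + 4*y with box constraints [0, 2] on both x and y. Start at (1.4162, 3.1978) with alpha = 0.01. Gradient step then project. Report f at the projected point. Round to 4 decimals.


Step 1: Compute gradient at (1.4162, 3.1978).
grad_x = 2*6*1.4162 + 0 = 16.9944
grad_y = 2*1*3.1978 + 4 = 10.3956
Step 2: Gradient step.
x_raw = 1.4162 - 0.01*16.9944 = 1.2463
y_raw = 3.1978 - 0.01*10.3956 = 3.0938
Step 3: Project onto [0, 2].
x_proj = clip(1.2463) = 1.2463
y_proj = clip(3.0938) = 2.0
Step 4: Evaluate f.
f(1.2463, 2.0) = 21.3189


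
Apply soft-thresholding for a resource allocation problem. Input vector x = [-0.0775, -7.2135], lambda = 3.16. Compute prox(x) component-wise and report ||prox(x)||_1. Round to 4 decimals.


Soft-thresholding with lambda = 3.16:
prox(-0.0775) = sign(-0.0775)*max(|-0.0775| - 3.16, 0) = 0.0
prox(-7.2135) = sign(-7.2135)*max(|-7.2135| - 3.16, 0) = -4.0535
prox(x) = [0.0, -4.0535]
||prox(x)||_1 = 0.0 + 4.0535 = 4.0535


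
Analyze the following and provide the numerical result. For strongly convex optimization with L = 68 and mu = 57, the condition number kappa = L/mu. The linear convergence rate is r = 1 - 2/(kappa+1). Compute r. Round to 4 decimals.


Step 1: Compute the condition number.
kappa = L/mu = 68/57 = 1.193
Step 2: Compute the convergence rate.
r = 1 - 2/(kappa + 1) = 1 - 2*mu/(L + mu) = (L - mu)/(L + mu) = 11/125 = 0.088


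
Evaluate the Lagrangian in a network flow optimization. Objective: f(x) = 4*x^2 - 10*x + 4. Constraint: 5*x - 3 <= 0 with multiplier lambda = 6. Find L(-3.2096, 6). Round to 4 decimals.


Step 1: Evaluate f(x).
f(-3.2096) = 4*(-3.2096)^2 - 10*(-3.2096) + 4 = 77.3021
Step 2: Evaluate g(x).
g(-3.2096) = 5*-3.2096 - 3 = -19.048
Step 3: Compute Lagrangian.
L = 77.3021 + 6*-19.048 = -36.9859


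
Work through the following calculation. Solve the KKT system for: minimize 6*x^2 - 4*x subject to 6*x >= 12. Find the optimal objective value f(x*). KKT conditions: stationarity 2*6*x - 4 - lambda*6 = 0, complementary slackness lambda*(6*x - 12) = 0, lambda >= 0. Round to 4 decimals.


Step 1: Try lambda = 0 (constraint inactive).
x_unc = 4/(2*6) = 0.3333
Check: 6*0.3333 = 1.9998 < 12 -- violated!
Step 2: Constraint must be active: 6*x = 12
x* = 12/6 = 2.0
lambda = (2*6*2.0 - 4)/6 = 3.3333
Step 3: Compute optimal value.
f(x*) = 6*2.0^2 - 4*2.0 = 16.0


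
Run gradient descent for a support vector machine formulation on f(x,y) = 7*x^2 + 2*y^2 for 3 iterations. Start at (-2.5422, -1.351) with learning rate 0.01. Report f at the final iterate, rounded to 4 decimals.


Gradient descent on f(x,y) = 7*x^2 + 2*y^2.
Starting point: (-2.5422, -1.351), alpha = 0.01
Step 1: grad_x = 2*7*-2.5422 = -35.5908, grad_y = 2*2*-1.351 = -5.404
  x_1 = -2.5422 - 0.01*-35.5908 = -2.1863
  y_1 = -1.351 - 0.01*-5.404 = -1.297
Step 2: grad_x = 2*7*-2.1863 = -30.6081, grad_y = 2*2*-1.297 = -5.1878
  x_2 = -2.1863 - 0.01*-30.6081 = -1.8802
  y_2 = -1.297 - 0.01*-5.1878 = -1.2451
Step 3: grad_x = 2*7*-1.8802 = -26.323, grad_y = 2*2*-1.2451 = -4.9803
  x_3 = -1.8802 - 0.01*-26.323 = -1.617
  y_3 = -1.2451 - 0.01*-4.9803 = -1.1953
f(-1.617, -1.1953) = 7*(-1.617)^2 + 2*(-1.1953)^2 = 21.1598


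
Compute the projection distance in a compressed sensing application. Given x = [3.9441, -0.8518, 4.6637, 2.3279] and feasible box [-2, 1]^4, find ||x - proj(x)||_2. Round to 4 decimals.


Project each component onto [-2, 1].
clip(3.9441) = 1.0, clip(-0.8518) = -0.8518, clip(4.6637) = 1.0, clip(2.3279) = 1.0
Projection = [1.0, -0.8518, 1.0, 1.0]
Squared diffs: [8.6677, 0.0, 13.4227, 1.7633]
Distance = sqrt(23.8537) = 4.884


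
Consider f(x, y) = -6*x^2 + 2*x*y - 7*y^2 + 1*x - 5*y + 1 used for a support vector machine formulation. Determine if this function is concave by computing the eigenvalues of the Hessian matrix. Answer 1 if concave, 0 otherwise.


The Hessian of f(x,y) = -6*x^2 + 2*x*y - 7*y^2 + 1*x - 5*y + 1 is:
H = [[-12, 2], [2, -14]]
Trace = -12 - 14 = -26
Determinant = -12*-14 - (2)^2 = 164
Discriminant = (-26)^2 - 4*164 = 20.0
Eigenvalues: lambda_1 = -15.2361, lambda_2 = -10.7639
The function is concave.

1


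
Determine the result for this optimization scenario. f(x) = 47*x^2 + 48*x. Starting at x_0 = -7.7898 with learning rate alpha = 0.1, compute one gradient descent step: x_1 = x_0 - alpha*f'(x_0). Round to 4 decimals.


We compute the gradient at x_0 and apply the update.
f'(x) = 94*x + 48
f'(-7.7898) = 94*-7.7898 + 48 = -684.2412
x_1 = -7.7898 - 0.1*-684.2412 = 60.6343


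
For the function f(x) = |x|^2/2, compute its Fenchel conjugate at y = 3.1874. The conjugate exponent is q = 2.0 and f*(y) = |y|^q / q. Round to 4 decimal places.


The conjugate exponent q satisfies 1/p + 1/q = 1.
p = 2, so q = 2/(2 - 1) = 2.0
|y|^q = 3.1874^2.0 = 10.1595
f*(3.1874) = 10.1595 / 2.0 = 5.0798


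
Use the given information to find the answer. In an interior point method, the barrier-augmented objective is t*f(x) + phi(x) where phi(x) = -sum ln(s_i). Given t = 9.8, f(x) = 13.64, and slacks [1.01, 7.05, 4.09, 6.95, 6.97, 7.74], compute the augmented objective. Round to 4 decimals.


Step 1: Compute log-barrier.
ln values: [0.01, 1.953, 1.4085, 1.9387, 1.9416, 2.0464]
phi = -(0.01 + 1.953 + 1.4085 + 1.9387 + 1.9416 + 2.0464) = -9.2983
Step 2: Compute augmented objective.
t*f(x) = 9.8*13.64 = 133.672
Total = 133.672 - 9.2983 = 124.3737


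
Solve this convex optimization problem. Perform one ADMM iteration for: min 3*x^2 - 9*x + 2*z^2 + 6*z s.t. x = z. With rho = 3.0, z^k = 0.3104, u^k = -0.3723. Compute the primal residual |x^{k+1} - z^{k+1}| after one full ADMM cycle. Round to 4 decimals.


ADMM iteration with rho = 3.0, z^k = 0.3104, u^k = -0.3723
Step 1: x-update.
Minimize 3*x^2 - 9*x + (3.0/2)*(x - 0.3104 - 0.3723)^2
FOC: (2*3 + 3.0)*x = 9 + 3.0*(0.3104 + 0.3723)
x^{k+1} = 1.2276
Step 2: z-update.
Minimize 2*z^2 + 6*z + (3.0/2)*(1.2276 - z - 0.3723)^2
FOC: (2*2 + 3.0)*z = -6 + 3.0*(1.2276 - 0.3723)
z^{k+1} = -0.4906
Step 3: u-update.
u^{k+1} = -0.3723 + 1.2276 + 0.4906 = 1.3459
Step 4: Primal residual = |1.2276 + 0.4906| = 1.7182


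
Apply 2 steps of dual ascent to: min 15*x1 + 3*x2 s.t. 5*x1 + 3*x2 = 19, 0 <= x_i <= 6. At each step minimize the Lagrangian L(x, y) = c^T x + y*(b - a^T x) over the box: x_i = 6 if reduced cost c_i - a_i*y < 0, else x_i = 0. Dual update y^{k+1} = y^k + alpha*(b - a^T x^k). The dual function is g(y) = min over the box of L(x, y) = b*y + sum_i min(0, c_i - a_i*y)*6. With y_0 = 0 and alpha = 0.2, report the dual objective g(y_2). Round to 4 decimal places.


Dual ascent for LP: min 15*x1 + 3*x2, 5*x1 + 3*x2 = 19, 0 <= x_i <= 6
Step 1: y^k = 0.0, reduced costs: (15.0, 3.0)
  x^k = (0.0, 0.0), subgradient = b - a^T x = 19.0
  y^{k+1} = 0.0 + 0.2*19.0 = 3.8
Step 2: y^k = 3.8, reduced costs: (-4.0, -8.4)
  x^k = (6.0, 6.0), subgradient = b - a^T x = -29.0
  y^{k+1} = 3.8 + 0.2*-29.0 = -2.0
Dual objective at y_2 = -2.0: reduced costs (25.0, 9.0), box minimizer x = (0.0, 0.0)
g(y_2) = b*y + (c1 - a1*y)*x1 + (c2 - a2*y)*x2 = 19*(-2.0) + 25.0*0.0 + 9.0*0.0 = -38.0 + 0.0 + 0.0 = -38.0


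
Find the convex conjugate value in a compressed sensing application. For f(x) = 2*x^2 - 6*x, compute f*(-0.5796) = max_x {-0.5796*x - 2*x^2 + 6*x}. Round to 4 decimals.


f*(y) = sup_x {y*x - a*x^2 - b*x} = sup_x {(y-b)*x - a*x^2}
FOC: (y - b) - 2a*x = 0 => x* = (y - b)/(2a)
x* = (-0.5796 + 6)/(2*2) = 1.3551
f*(-0.5796) = (y-b)^2/(4a) = (-0.5796 + 6)^2/(4*2)
= 29.3807/8 = 3.6726


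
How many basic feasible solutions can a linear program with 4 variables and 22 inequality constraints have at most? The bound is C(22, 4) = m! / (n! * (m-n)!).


Each vertex corresponds to some choice of n active constraints out of m, so the number of vertices is at most C(m, n) = m! / (n!(m-n)!).
m = 22, n = 4
Numerator: 22 * 21 * 20 * 19
Denominator: 4! = 24
C(22, 4) = 7315


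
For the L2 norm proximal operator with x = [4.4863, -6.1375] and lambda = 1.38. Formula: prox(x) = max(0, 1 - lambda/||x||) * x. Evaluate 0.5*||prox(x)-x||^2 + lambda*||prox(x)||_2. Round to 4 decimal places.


Step 1: Compute ||x||.
||x|| = 7.6024
Step 2: Compute scaling factor.
scale = max(0, 1 - 1.38/7.6024) = 0.8185
Step 3: prox(x) = [3.6719, -5.0234]
||prox(x)|| = 6.2224
Step 4: Proximal objective.
0.5*||prox-x||^2 = 0.9522
lambda*||prox|| = 8.5869
Total = 9.539


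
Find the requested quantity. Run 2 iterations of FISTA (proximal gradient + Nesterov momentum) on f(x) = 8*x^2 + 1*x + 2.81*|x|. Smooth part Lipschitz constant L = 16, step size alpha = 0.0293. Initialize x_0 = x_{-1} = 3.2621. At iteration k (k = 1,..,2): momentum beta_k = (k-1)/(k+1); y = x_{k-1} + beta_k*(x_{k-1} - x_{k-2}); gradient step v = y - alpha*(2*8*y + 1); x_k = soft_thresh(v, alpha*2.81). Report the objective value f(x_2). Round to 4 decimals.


FISTA on f(x) = 8*x^2 + 1*x + 2.81*|x|
L = 16, alpha = 0.0293
Iteration 1: beta = 0.0, y = 3.2621 + 0.0*(3.2621 - 3.2621) = 3.2621
  grad(y) = 53.1936, v = y - alpha*grad = 1.7035
  prox(v) = soft_thresh(1.7035, 0.0823) = 1.6212
Iteration 2: beta = 0.3333, y = 1.6212 + 0.3333*(1.6212 - 3.2621) = 1.0742
  grad(y) = 18.1876, v = y - alpha*grad = 0.5413
  prox(v) = soft_thresh(0.5413, 0.0823) = 0.459
f(x_2) = 8*0.459^2 + 1*0.459 + 2.81*|0.459| = 3.4342


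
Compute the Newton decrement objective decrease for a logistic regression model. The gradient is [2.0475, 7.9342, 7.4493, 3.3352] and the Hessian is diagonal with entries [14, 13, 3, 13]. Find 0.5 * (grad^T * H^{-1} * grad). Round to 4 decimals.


Step 1: H is diagonal, so H^(-1) * g = [0.1463, 0.6103, 2.4831, 0.2566].
Step 2: g^T H^(-1) g = sum_i g_i^2 / H_ii
  = (2.0475)^2/14 + (7.9342)^2/13 + (7.4493)^2/3 + (3.3352)^2/13
  = 0.2994 + 4.8424 + 18.4974 + 0.8557 = 24.4949
Step 3: Objective decrease = 0.5 * g^T H^(-1) g = 12.2474


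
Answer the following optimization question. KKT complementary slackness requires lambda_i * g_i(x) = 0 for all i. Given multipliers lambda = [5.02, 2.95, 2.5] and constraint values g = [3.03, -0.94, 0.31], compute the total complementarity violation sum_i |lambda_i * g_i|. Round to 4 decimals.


KKT complementary slackness check:
lambda_1 * g_1 = 5.02 * 3.03 = 15.2106
lambda_2 * g_2 = 2.95 * -0.94 = -2.773
lambda_3 * g_3 = 2.5 * 0.31 = 0.775
Total violation = 15.2106 + 2.773 + 0.775 = 18.7586


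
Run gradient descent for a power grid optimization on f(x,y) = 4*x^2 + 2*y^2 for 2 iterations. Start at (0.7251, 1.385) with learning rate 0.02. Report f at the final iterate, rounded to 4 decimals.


Gradient descent on f(x,y) = 4*x^2 + 2*y^2.
Starting point: (0.7251, 1.385), alpha = 0.02
Step 1: grad_x = 2*4*0.7251 = 5.8008, grad_y = 2*2*1.385 = 5.54
  x_1 = 0.7251 - 0.02*5.8008 = 0.6091
  y_1 = 1.385 - 0.02*5.54 = 1.2742
Step 2: grad_x = 2*4*0.6091 = 4.8727, grad_y = 2*2*1.2742 = 5.0968
  x_2 = 0.6091 - 0.02*4.8727 = 0.5116
  y_2 = 1.2742 - 0.02*5.0968 = 1.1723
f(0.5116, 1.1723) = 4*0.5116^2 + 2*1.1723^2 = 3.7955


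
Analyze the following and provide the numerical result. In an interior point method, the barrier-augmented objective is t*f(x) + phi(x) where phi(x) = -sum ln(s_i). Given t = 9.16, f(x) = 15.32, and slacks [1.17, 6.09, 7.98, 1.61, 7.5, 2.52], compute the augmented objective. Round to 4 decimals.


Step 1: Compute log-barrier.
ln values: [0.157, 1.8066, 2.0769, 0.4762, 2.0149, 0.9243]
phi = -(0.157 + 1.8066 + 2.0769 + 0.4762 + 2.0149 + 0.9243) = -7.456
Step 2: Compute augmented objective.
t*f(x) = 9.16*15.32 = 140.3312
Total = 140.3312 - 7.456 = 132.8752


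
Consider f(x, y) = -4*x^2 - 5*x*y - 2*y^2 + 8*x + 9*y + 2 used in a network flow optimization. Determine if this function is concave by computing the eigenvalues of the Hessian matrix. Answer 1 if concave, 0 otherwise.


The Hessian of f(x,y) = -4*x^2 - 5*x*y - 2*y^2 + 8*x + 9*y + 2 is:
H = [[-8, -5], [-5, -4]]
Trace = -8 - 4 = -12
Determinant = -8*-4 - (-5)^2 = 7
Discriminant = (-12)^2 - 4*7 = 116.0
Eigenvalues: lambda_1 = -11.3852, lambda_2 = -0.6148
The function is concave.

1


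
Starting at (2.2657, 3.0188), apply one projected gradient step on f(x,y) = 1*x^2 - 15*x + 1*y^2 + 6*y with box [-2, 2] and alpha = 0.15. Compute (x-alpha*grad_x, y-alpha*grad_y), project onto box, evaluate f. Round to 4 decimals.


Step 1: Compute gradient at (2.2657, 3.0188).
grad_x = 2*1*2.2657 - 15 = -10.4686
grad_y = 2*1*3.0188 + 6 = 12.0376
Step 2: Gradient step.
x_raw = 2.2657 - 0.15*-10.4686 = 3.836
y_raw = 3.0188 - 0.15*12.0376 = 1.2132
Step 3: Project onto [-2, 2].
x_proj = clip(3.836) = 2.0
y_proj = clip(1.2132) = 1.2132
Step 4: Evaluate f.
f(2.0, 1.2132) = -17.2493


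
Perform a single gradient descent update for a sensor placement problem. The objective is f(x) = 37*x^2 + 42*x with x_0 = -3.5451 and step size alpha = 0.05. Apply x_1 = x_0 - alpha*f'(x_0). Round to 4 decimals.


We compute the gradient at x_0 and apply the update.
f'(x) = 74*x + 42
f'(-3.5451) = 74*-3.5451 + 42 = -220.3374
x_1 = -3.5451 - 0.05*-220.3374 = 7.4718


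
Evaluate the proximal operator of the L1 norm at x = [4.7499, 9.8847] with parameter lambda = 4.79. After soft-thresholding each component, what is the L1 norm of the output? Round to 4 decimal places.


Soft-thresholding with lambda = 4.79:
prox(4.7499) = sign(4.7499)*max(|4.7499| - 4.79, 0) = 0.0
prox(9.8847) = sign(9.8847)*max(|9.8847| - 4.79, 0) = 5.0947
prox(x) = [0.0, 5.0947]
||prox(x)||_1 = 0.0 + 5.0947 = 5.0947


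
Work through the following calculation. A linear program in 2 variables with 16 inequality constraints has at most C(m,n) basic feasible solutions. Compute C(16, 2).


Each vertex corresponds to some choice of n active constraints out of m, so the number of vertices is at most C(m, n) = m! / (n!(m-n)!).
m = 16, n = 2
Numerator: 16 * 15
Denominator: 2! = 2
C(16, 2) = 120


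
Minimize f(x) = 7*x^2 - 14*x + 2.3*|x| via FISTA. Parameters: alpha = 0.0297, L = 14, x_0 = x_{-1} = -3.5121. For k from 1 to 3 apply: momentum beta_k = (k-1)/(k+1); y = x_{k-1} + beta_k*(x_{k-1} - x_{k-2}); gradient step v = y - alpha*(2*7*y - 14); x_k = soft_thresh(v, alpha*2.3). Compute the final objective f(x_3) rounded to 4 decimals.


FISTA on f(x) = 7*x^2 - 14*x + 2.3*|x|
L = 14, alpha = 0.0297
Iteration 1: beta = 0.0, y = -3.5121 + 0.0*(-3.5121 + 3.5121) = -3.5121
  grad(y) = -63.1694, v = y - alpha*grad = -1.636
  prox(v) = soft_thresh(-1.636, 0.0683) = -1.5677
Iteration 2: beta = 0.3333, y = -1.5677 + 0.3333*(-1.5677 + 3.5121) = -0.9195
  grad(y) = -26.8732, v = y - alpha*grad = -0.1214
  prox(v) = soft_thresh(-0.1214, 0.0683) = -0.0531
Iteration 3: beta = 0.5, y = -0.0531 + 0.5*(-0.0531 + 1.5677) = 0.7042
  grad(y) = -4.1408, v = y - alpha*grad = 0.8272
  prox(v) = soft_thresh(0.8272, 0.0683) = 0.7589
f(x_3) = 7*0.7589^2 - 14*0.7589 + 2.3*|0.7589| = -4.8476


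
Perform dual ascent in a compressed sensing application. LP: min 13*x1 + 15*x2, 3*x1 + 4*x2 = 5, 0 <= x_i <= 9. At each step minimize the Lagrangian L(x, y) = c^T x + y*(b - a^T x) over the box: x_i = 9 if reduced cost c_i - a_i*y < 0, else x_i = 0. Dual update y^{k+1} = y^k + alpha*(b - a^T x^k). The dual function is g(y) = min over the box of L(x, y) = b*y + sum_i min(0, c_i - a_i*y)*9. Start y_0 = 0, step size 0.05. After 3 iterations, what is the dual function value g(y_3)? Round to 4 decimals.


Dual ascent for LP: min 13*x1 + 15*x2, 3*x1 + 4*x2 = 5, 0 <= x_i <= 9
Step 1: y^k = 0.0, reduced costs: (13.0, 15.0)
  x^k = (0.0, 0.0), subgradient = b - a^T x = 5.0
  y^{k+1} = 0.0 + 0.05*5.0 = 0.25
Step 2: y^k = 0.25, reduced costs: (12.25, 14.0)
  x^k = (0.0, 0.0), subgradient = b - a^T x = 5.0
  y^{k+1} = 0.25 + 0.05*5.0 = 0.5
Step 3: y^k = 0.5, reduced costs: (11.5, 13.0)
  x^k = (0.0, 0.0), subgradient = b - a^T x = 5.0
  y^{k+1} = 0.5 + 0.05*5.0 = 0.75
Dual objective at y_3 = 0.75: reduced costs (10.75, 12.0), box minimizer x = (0.0, 0.0)
g(y_3) = b*y + (c1 - a1*y)*x1 + (c2 - a2*y)*x2 = 5*0.75 + 10.75*0.0 + 12.0*0.0 = 3.75 + 0.0 + 0.0 = 3.75


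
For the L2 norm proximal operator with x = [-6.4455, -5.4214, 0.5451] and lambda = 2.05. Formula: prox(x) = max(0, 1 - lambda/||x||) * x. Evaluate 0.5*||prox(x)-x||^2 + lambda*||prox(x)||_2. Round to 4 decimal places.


Step 1: Compute ||x||.
||x|| = 8.44
Step 2: Compute scaling factor.
scale = max(0, 1 - 2.05/8.44) = 0.7571
Step 3: prox(x) = [-4.8799, -4.1046, 0.4127]
||prox(x)|| = 6.39
Step 4: Proximal objective.
0.5*||prox-x||^2 = 2.1013
lambda*||prox|| = 13.0995
Total = 15.2007


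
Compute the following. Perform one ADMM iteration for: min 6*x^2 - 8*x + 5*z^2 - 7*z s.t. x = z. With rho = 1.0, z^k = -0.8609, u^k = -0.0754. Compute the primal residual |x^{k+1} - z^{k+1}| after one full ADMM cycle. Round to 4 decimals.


ADMM iteration with rho = 1.0, z^k = -0.8609, u^k = -0.0754
Step 1: x-update.
Minimize 6*x^2 - 8*x + (1.0/2)*(x + 0.8609 - 0.0754)^2
FOC: (2*6 + 1.0)*x = 8 + 1.0*(-0.8609 + 0.0754)
x^{k+1} = 0.555
Step 2: z-update.
Minimize 5*z^2 - 7*z + (1.0/2)*(0.555 - z - 0.0754)^2
FOC: (2*5 + 1.0)*z = 7 + 1.0*(0.555 - 0.0754)
z^{k+1} = 0.68
Step 3: u-update.
u^{k+1} = -0.0754 + 0.555 - 0.68 = -0.2004
Step 4: Primal residual = |0.555 - 0.68| = 0.125


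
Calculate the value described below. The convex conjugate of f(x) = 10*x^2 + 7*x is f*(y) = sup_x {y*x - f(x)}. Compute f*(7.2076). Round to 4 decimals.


f*(y) = sup_x {y*x - a*x^2 - b*x} = sup_x {(y-b)*x - a*x^2}
FOC: (y - b) - 2a*x = 0 => x* = (y - b)/(2a)
x* = (7.2076 - 7)/(2*10) = 0.0104
f*(7.2076) = (y-b)^2/(4a) = (7.2076 - 7)^2/(4*10)
= 0.0431/40 = 0.0011


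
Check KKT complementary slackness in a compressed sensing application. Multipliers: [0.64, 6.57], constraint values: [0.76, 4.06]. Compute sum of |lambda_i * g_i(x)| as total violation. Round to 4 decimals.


KKT complementary slackness check:
lambda_1 * g_1 = 0.64 * 0.76 = 0.4864
lambda_2 * g_2 = 6.57 * 4.06 = 26.6742
Total violation = 0.4864 + 26.6742 = 27.1606


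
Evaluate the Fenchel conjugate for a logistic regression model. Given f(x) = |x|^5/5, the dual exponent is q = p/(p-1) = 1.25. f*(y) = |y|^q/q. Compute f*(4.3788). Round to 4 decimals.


The conjugate exponent q satisfies 1/p + 1/q = 1.
p = 5, so q = 5/(5 - 1) = 1.25
|y|^q = 4.3788^1.25 = 6.3342
f*(4.3788) = 6.3342 / 1.25 = 5.0674


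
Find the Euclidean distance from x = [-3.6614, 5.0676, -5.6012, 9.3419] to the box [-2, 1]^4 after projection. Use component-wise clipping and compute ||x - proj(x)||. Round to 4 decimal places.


Project each component onto [-2, 1].
clip(-3.6614) = -2.0, clip(5.0676) = 1.0, clip(-5.6012) = -2.0, clip(9.3419) = 1.0
Projection = [-2.0, 1.0, -2.0, 1.0]
Squared diffs: [2.7602, 16.5454, 12.9686, 69.5873]
Distance = sqrt(101.8615) = 10.0926


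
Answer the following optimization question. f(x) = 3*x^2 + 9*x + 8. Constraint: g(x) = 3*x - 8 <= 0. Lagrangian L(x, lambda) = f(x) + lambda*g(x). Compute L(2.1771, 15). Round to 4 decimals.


Step 1: Evaluate f(x).
f(2.1771) = 3*2.1771^2 + 9*2.1771 + 8 = 41.8132
Step 2: Evaluate g(x).
g(2.1771) = 3*2.1771 - 8 = -1.4687
Step 3: Compute Lagrangian.
L = 41.8132 + 15*-1.4687 = 19.7827


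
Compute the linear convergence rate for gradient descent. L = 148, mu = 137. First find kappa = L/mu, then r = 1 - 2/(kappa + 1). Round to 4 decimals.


Step 1: Compute the condition number.
kappa = L/mu = 148/137 = 1.0803
Step 2: Compute the convergence rate.
r = 1 - 2/(kappa + 1) = 1 - 2*mu/(L + mu) = (L - mu)/(L + mu) = 11/285 = 0.0386


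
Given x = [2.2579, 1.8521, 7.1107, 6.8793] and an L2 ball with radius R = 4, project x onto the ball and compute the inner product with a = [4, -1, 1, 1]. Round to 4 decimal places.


Step 1: Compute ||x|| (intermediates to 6 decimals).
||x|| = sqrt(2.2579^2 + 1.8521^2 + 7.1107^2 + 6.8793^2) = 10.315775
Step 2: Project.
Since ||x|| > R, scale = R/||x|| = 4/10.315775 = 0.387756, proj(x) = scale * x
proj(x) = [0.875514, 0.718163, 2.757217, 2.66749]
Step 3: Dot product.
a^T * proj(x) = 4*0.875514 - 1*0.718163 + 1*2.757217 + 1*2.66749 = 8.2086


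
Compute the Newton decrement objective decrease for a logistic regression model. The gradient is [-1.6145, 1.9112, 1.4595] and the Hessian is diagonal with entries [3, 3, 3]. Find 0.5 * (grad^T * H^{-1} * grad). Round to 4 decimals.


Step 1: H is diagonal, so H^(-1) * g = [-0.5382, 0.6371, 0.4865].
Step 2: g^T H^(-1) g = sum_i g_i^2 / H_ii
  = (-1.6145)^2/3 + (1.9112)^2/3 + (1.4595)^2/3
  = 0.8689 + 1.2176 + 0.71 = 2.7965
Step 3: Objective decrease = 0.5 * g^T H^(-1) g = 1.3982


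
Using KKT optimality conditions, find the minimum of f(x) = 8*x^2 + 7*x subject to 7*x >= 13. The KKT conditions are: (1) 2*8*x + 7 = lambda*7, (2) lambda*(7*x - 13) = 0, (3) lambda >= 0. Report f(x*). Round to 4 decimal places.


Step 1: Try lambda = 0 (constraint inactive).
x_unc = -7/(2*8) = -0.4375
Check: 7*-0.4375 = -3.0625 < 13 -- violated!
Step 2: Constraint must be active: 7*x = 13
x* = 13/7 = 1.8571 (rounded; the exact value 13/7 is used below)
lambda = (2*8*(13/7) + 7)/7 = 5.2449
Step 3: Compute optimal value.
f(x*) = 8*(13/7)^2 + 7*(13/7) = 40.5918


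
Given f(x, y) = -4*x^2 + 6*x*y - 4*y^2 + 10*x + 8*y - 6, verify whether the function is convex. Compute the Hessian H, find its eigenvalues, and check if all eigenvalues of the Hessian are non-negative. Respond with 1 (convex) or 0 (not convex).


The Hessian of f(x,y) = -4*x^2 + 6*x*y - 4*y^2 + 10*x + 8*y - 6 is:
H = [[-8, 6], [6, -8]]
Trace = -8 - 8 = -16
Determinant = -8*-8 - (6)^2 = 28
Discriminant = (-16)^2 - 4*28 = 144.0
Eigenvalues: lambda_1 = -14.0, lambda_2 = -2.0
The function is not convex.

0


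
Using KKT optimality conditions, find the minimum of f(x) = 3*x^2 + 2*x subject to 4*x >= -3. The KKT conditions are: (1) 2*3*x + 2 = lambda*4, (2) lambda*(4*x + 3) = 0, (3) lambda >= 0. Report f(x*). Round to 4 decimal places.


Step 1: Try lambda = 0 (constraint inactive).
Stationarity: 2*3*x + 2 = 0
x* = -2/(2*3) = -1/3 = -0.3333 (rounded; the exact value -1/3 is used below)
Check constraint: 4*-0.3333 = -1.3332 >= -3 -- satisfied.
Step 2: Compute optimal value.
f(x*) = 3*(-1/3)^2 + 2*(-1/3) = -0.3333


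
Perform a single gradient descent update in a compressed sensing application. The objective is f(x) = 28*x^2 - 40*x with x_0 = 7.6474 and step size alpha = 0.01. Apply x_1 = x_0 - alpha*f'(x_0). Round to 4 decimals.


We compute the gradient at x_0 and apply the update.
f'(x) = 56*x - 40
f'(7.6474) = 56*7.6474 - 40 = 388.2544
x_1 = 7.6474 - 0.01*388.2544 = 3.7649


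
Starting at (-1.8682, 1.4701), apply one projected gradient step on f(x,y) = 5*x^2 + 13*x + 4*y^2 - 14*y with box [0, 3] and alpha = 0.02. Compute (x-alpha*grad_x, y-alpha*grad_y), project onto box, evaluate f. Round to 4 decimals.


Step 1: Compute gradient at (-1.8682, 1.4701).
grad_x = 2*5*-1.8682 + 13 = -5.682
grad_y = 2*4*1.4701 - 14 = -2.2392
Step 2: Gradient step.
x_raw = -1.8682 - 0.02*-5.682 = -1.7546
y_raw = 1.4701 - 0.02*-2.2392 = 1.5149
Step 3: Project onto [0, 3].
x_proj = clip(-1.7546) = 0.0
y_proj = clip(1.5149) = 1.5149
Step 4: Evaluate f.
f(0.0, 1.5149) = -12.0289


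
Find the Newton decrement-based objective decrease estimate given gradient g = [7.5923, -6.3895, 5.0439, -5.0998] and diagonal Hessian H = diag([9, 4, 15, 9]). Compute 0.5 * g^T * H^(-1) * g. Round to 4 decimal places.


Step 1: H is diagonal, so H^(-1) * g = [0.8436, -1.5974, 0.3363, -0.5666].
Step 2: g^T H^(-1) g = sum_i g_i^2 / H_ii
  = (7.5923)^2/9 + (-6.3895)^2/4 + (5.0439)^2/15 + (-5.0998)^2/9
  = 6.4048 + 10.2064 + 1.6961 + 2.8898 = 21.197
Step 3: Objective decrease = 0.5 * g^T H^(-1) g = 10.5985


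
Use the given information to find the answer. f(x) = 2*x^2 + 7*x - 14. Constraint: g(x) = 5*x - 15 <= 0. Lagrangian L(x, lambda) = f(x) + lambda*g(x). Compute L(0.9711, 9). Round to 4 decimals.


Step 1: Evaluate f(x).
f(0.9711) = 2*0.9711^2 + 7*0.9711 - 14 = -5.3162
Step 2: Evaluate g(x).
g(0.9711) = 5*0.9711 - 15 = -10.1445
Step 3: Compute Lagrangian.
L = -5.3162 + 9*-10.1445 = -96.6167


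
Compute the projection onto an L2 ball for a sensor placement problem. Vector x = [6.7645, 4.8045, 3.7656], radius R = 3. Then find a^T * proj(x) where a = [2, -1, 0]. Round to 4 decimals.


Step 1: Compute ||x|| (intermediates to 6 decimals).
||x|| = sqrt(6.7645^2 + 4.8045^2 + 3.7656^2) = 9.111609
Step 2: Project.
Since ||x|| > R, scale = R/||x|| = 3/9.111609 = 0.32925, proj(x) = scale * x
proj(x) = [2.227212, 1.581882, 1.239824]
Step 3: Dot product.
a^T * proj(x) = 2*2.227212 - 1*1.581882 + 0*1.239824 = 2.8725


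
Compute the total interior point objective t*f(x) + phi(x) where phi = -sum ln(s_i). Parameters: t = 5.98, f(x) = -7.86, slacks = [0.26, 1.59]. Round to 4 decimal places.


Step 1: Compute log-barrier.
ln values: [-1.3471, 0.4637]
phi = -(-1.3471 + 0.4637) = 0.8833
Step 2: Compute augmented objective.
t*f(x) = 5.98*-7.86 = -47.0028
Total = -47.0028 + 0.8833 = -46.1195


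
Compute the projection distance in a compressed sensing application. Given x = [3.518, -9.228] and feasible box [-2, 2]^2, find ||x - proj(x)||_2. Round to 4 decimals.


Project each component onto [-2, 2].
clip(3.518) = 2.0, clip(-9.228) = -2.0
Projection = [2.0, -2.0]
Squared diffs: [2.3043, 52.244]
Distance = sqrt(54.5483) = 7.3857


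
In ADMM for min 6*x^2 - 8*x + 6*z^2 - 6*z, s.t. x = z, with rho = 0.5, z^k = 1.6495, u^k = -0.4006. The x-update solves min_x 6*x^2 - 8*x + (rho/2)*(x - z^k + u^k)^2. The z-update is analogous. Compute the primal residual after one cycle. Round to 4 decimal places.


ADMM iteration with rho = 0.5, z^k = 1.6495, u^k = -0.4006
Step 1: x-update.
Minimize 6*x^2 - 8*x + (0.5/2)*(x - 1.6495 - 0.4006)^2
FOC: (2*6 + 0.5)*x = 8 + 0.5*(1.6495 + 0.4006)
x^{k+1} = 0.722
Step 2: z-update.
Minimize 6*z^2 - 6*z + (0.5/2)*(0.722 - z - 0.4006)^2
FOC: (2*6 + 0.5)*z = 6 + 0.5*(0.722 - 0.4006)
z^{k+1} = 0.4929
Step 3: u-update.
u^{k+1} = -0.4006 + 0.722 - 0.4929 = -0.1715
Step 4: Primal residual = |0.722 - 0.4929| = 0.2291


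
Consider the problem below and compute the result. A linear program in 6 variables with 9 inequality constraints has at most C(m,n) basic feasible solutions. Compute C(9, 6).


Each vertex corresponds to some choice of n active constraints out of m, so the number of vertices is at most C(m, n) = m! / (n!(m-n)!).
m = 9, n = 6
Numerator: 9 * 8 * 7 * 6 * 5 * 4
Denominator: 6! = 720
C(9, 6) = 84


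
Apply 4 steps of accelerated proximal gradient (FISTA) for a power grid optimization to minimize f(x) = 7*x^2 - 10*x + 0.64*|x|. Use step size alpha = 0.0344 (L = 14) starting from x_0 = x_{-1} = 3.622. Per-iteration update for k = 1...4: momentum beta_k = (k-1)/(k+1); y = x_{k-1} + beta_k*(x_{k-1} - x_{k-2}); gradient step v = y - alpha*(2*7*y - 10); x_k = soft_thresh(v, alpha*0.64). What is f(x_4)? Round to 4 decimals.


FISTA on f(x) = 7*x^2 - 10*x + 0.64*|x|
L = 14, alpha = 0.0344
Iteration 1: beta = 0.0, y = 3.622 + 0.0*(3.622 - 3.622) = 3.622
  grad(y) = 40.708, v = y - alpha*grad = 2.2216
  prox(v) = soft_thresh(2.2216, 0.022) = 2.1996
Iteration 2: beta = 0.3333, y = 2.1996 + 0.3333*(2.1996 - 3.622) = 1.7255
  grad(y) = 14.1571, v = y - alpha*grad = 1.2385
  prox(v) = soft_thresh(1.2385, 0.022) = 1.2165
Iteration 3: beta = 0.5, y = 1.2165 + 0.5*(1.2165 - 2.1996) = 0.7249
  grad(y) = 0.1488, v = y - alpha*grad = 0.7198
  prox(v) = soft_thresh(0.7198, 0.022) = 0.6978
Iteration 4: beta = 0.6, y = 0.6978 + 0.6*(0.6978 - 1.2165) = 0.3866
  grad(y) = -4.5882, v = y - alpha*grad = 0.5444
  prox(v) = soft_thresh(0.5444, 0.022) = 0.5224
f(x_4) = 7*0.5224^2 - 10*0.5224 + 0.64*|0.5224| = -2.9793


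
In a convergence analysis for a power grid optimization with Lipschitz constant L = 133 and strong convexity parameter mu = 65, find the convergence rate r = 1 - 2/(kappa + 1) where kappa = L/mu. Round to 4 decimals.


Step 1: Compute the condition number.
kappa = L/mu = 133/65 = 2.0462
Step 2: Compute the convergence rate.
r = 1 - 2/(kappa + 1) = 1 - 2*mu/(L + mu) = (L - mu)/(L + mu) = 68/198 = 0.3434


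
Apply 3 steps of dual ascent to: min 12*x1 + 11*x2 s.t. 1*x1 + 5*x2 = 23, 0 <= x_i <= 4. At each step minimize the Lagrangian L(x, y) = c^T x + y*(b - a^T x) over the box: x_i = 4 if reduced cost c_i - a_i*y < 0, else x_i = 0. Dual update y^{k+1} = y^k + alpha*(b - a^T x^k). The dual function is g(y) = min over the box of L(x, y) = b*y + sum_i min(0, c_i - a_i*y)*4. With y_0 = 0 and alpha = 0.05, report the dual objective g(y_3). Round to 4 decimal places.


Dual ascent for LP: min 12*x1 + 11*x2, 1*x1 + 5*x2 = 23, 0 <= x_i <= 4
Step 1: y^k = 0.0, reduced costs: (12.0, 11.0)
  x^k = (0.0, 0.0), subgradient = b - a^T x = 23.0
  y^{k+1} = 0.0 + 0.05*23.0 = 1.15
Step 2: y^k = 1.15, reduced costs: (10.85, 5.25)
  x^k = (0.0, 0.0), subgradient = b - a^T x = 23.0
  y^{k+1} = 1.15 + 0.05*23.0 = 2.3
Step 3: y^k = 2.3, reduced costs: (9.7, -0.5)
  x^k = (0.0, 4.0), subgradient = b - a^T x = 3.0
  y^{k+1} = 2.3 + 0.05*3.0 = 2.45
Dual objective at y_3 = 2.45: reduced costs (9.55, -1.25), box minimizer x = (0.0, 4.0)
g(y_3) = b*y + (c1 - a1*y)*x1 + (c2 - a2*y)*x2 = 23*2.45 + 9.55*0.0 + (-1.25)*4.0 = 56.35 + 0.0 - 5.0 = 51.35


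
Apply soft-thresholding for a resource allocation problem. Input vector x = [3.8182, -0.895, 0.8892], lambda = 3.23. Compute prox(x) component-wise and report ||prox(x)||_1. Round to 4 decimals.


Soft-thresholding with lambda = 3.23:
prox(3.8182) = sign(3.8182)*max(|3.8182| - 3.23, 0) = 0.5882
prox(-0.895) = sign(-0.895)*max(|-0.895| - 3.23, 0) = 0.0
prox(0.8892) = sign(0.8892)*max(|0.8892| - 3.23, 0) = 0.0
prox(x) = [0.5882, 0.0, 0.0]
||prox(x)||_1 = 0.5882 + 0.0 + 0.0 = 0.5882


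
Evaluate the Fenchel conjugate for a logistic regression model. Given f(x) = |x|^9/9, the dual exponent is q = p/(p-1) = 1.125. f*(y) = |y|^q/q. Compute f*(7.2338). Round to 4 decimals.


The conjugate exponent q satisfies 1/p + 1/q = 1.
p = 9, so q = 9/(9 - 1) = 1.125
|y|^q = 7.2338^1.125 = 9.2638
f*(7.2338) = 9.2638 / 1.125 = 8.2345


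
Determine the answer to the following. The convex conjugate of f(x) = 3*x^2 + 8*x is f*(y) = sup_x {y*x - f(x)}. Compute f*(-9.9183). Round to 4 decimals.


f*(y) = sup_x {y*x - a*x^2 - b*x} = sup_x {(y-b)*x - a*x^2}
FOC: (y - b) - 2a*x = 0 => x* = (y - b)/(2a)
x* = (-9.9183 - 8)/(2*3) = -2.9864
f*(-9.9183) = (y-b)^2/(4a) = (-9.9183 - 8)^2/(4*3)
= 321.0655/12 = 26.7555


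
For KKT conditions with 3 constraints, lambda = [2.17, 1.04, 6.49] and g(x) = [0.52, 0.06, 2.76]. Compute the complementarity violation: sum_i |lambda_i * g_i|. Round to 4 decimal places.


KKT complementary slackness check:
lambda_1 * g_1 = 2.17 * 0.52 = 1.1284
lambda_2 * g_2 = 1.04 * 0.06 = 0.0624
lambda_3 * g_3 = 6.49 * 2.76 = 17.9124
Total violation = 1.1284 + 0.0624 + 17.9124 = 19.1032


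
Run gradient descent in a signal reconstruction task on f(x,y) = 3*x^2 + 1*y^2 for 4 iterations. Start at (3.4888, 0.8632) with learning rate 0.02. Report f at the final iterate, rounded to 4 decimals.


Gradient descent on f(x,y) = 3*x^2 + 1*y^2.
Starting point: (3.4888, 0.8632), alpha = 0.02
Step 1: grad_x = 2*3*3.4888 = 20.9328, grad_y = 2*1*0.8632 = 1.7264
  x_1 = 3.4888 - 0.02*20.9328 = 3.0701
  y_1 = 0.8632 - 0.02*1.7264 = 0.8287
Step 2: grad_x = 2*3*3.0701 = 18.4209, grad_y = 2*1*0.8287 = 1.6573
  x_2 = 3.0701 - 0.02*18.4209 = 2.7017
  y_2 = 0.8287 - 0.02*1.6573 = 0.7955
Step 3: grad_x = 2*3*2.7017 = 16.2104, grad_y = 2*1*0.7955 = 1.5911
  x_3 = 2.7017 - 0.02*16.2104 = 2.3775
  y_3 = 0.7955 - 0.02*1.5911 = 0.7637
Step 4: grad_x = 2*3*2.3775 = 14.2651, grad_y = 2*1*0.7637 = 1.5274
  x_4 = 2.3775 - 0.02*14.2651 = 2.0922
  y_4 = 0.7637 - 0.02*1.5274 = 0.7332
f(2.0922, 0.7332) = 3*2.0922^2 + 1*0.7332^2 = 13.6696


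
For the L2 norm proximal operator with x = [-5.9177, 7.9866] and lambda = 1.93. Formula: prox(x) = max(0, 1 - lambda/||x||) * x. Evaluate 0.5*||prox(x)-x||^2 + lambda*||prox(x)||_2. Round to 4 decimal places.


Step 1: Compute ||x||.
||x|| = 9.9401
Step 2: Compute scaling factor.
scale = max(0, 1 - 1.93/9.9401) = 0.8058
Step 3: prox(x) = [-4.7687, 6.4359]
||prox(x)|| = 8.0101
Step 4: Proximal objective.
0.5*||prox-x||^2 = 1.8625
lambda*||prox|| = 15.4595
Total = 17.3219


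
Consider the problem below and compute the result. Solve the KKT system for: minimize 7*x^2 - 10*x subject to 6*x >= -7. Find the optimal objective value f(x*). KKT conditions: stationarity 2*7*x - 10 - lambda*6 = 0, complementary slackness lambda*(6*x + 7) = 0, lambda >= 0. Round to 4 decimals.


Step 1: Try lambda = 0 (constraint inactive).
Stationarity: 2*7*x - 10 = 0
x* = 10/(2*7) = 5/7 = 0.7143 (rounded; the exact value 5/7 is used below)
Check constraint: 6*0.7143 = 4.2858 >= -7 -- satisfied.
Step 2: Compute optimal value.
f(x*) = 7*(5/7)^2 - 10*(5/7) = -3.5714
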